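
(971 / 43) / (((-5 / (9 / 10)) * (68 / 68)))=-8739 / 2150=-4.06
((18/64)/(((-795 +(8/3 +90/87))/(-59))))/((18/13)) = 66729/4405952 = 0.02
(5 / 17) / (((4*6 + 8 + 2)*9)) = 5 / 5202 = 0.00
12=12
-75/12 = -25/4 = -6.25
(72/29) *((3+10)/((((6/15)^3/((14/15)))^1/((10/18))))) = 22750/87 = 261.49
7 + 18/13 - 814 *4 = -42219/13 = -3247.62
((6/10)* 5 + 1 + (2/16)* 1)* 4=33/2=16.50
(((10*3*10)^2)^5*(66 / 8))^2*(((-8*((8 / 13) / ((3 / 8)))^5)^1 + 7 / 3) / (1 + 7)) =-10229402030627389476796875000000000000000000000000000000000 / 371293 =-27550753799903013191190990000000000000000000000000000.00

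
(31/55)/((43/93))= 2883/2365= 1.22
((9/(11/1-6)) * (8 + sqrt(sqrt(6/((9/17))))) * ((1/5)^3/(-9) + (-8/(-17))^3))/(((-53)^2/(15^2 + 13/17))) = 2191831906 * 3^(3/4) * 34^(1/4)/439894666875 + 17534655248/146631555625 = 0.15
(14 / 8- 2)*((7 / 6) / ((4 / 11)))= -77 / 96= -0.80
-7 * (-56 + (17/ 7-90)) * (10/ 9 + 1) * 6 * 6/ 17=76380/ 17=4492.94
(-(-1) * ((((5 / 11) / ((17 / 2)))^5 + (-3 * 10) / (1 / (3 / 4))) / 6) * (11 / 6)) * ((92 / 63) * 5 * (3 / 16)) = -9.41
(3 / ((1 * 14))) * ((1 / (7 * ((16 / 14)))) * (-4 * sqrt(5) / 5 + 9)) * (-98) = -189 / 8 + 21 * sqrt(5) / 10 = -18.93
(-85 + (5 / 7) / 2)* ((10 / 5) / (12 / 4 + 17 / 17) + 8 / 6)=-4345 / 28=-155.18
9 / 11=0.82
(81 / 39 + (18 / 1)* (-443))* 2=-207270 / 13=-15943.85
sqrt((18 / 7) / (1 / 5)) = 3* sqrt(70) / 7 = 3.59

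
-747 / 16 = -46.69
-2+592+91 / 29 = 17201 / 29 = 593.14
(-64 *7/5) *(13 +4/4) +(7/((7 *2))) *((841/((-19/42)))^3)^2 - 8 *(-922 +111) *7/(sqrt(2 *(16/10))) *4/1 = 45416 *sqrt(5) +4855251441278243806073828128/235229405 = 20640495355069523278.30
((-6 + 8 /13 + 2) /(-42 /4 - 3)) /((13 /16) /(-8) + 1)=11264 /40365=0.28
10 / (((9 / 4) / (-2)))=-8.89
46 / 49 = 0.94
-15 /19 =-0.79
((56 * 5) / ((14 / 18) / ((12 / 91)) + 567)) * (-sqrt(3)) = -4320 * sqrt(3) / 8839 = -0.85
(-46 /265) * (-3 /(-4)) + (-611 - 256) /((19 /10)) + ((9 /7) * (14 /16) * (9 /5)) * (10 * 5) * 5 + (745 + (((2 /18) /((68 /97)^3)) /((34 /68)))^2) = 8016140405374972267 /10080404943989760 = 795.22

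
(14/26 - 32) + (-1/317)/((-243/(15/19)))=-199535902/6342219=-31.46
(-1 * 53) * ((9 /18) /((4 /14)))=-371 /4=-92.75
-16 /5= -3.20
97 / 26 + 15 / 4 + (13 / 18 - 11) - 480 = -225949 / 468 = -482.80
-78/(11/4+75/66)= -20.07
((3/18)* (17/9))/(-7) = -17/378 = -0.04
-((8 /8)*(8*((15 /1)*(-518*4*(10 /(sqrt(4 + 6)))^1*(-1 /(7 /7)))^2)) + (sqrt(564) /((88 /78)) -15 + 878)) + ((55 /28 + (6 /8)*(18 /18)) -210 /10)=-36062751769 /7 -39*sqrt(141) /22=-5151821702.34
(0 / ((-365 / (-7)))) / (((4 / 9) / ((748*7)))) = 0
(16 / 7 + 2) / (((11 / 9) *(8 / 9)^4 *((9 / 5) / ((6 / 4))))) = 1476225 / 315392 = 4.68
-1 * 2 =-2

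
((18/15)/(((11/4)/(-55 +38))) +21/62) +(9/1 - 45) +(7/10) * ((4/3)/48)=-5286049/122760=-43.06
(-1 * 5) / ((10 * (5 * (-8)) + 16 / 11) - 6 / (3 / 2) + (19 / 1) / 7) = 385 / 30787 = 0.01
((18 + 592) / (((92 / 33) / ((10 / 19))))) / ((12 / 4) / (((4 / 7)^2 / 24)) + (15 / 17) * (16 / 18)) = 5133150 / 9863527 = 0.52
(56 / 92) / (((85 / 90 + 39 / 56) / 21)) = 148176 / 19021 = 7.79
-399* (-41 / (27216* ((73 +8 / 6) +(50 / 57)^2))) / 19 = 14801 / 35137296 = 0.00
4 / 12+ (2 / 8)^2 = 19 / 48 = 0.40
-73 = -73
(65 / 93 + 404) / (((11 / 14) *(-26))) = -263459 / 13299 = -19.81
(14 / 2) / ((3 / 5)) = 11.67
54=54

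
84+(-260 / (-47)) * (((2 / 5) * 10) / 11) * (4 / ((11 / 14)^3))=69217708 / 688127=100.59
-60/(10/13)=-78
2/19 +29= 553/19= 29.11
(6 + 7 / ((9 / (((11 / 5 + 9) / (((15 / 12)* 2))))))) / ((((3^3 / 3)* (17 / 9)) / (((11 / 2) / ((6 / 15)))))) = 11737 / 1530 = 7.67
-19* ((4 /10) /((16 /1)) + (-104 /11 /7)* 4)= 314697 /3080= 102.17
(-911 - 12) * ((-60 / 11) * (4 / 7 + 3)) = 1384500 / 77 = 17980.52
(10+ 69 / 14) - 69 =-757 / 14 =-54.07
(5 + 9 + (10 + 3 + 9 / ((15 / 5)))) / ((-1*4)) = -15 / 2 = -7.50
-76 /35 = -2.17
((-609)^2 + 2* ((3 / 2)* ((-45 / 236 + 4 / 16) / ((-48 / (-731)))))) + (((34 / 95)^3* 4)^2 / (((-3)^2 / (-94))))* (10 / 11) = 10191689806683247673611 / 27479499092100000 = 370883.39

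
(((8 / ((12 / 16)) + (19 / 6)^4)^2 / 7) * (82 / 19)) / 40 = 170377804405 / 893555712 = 190.67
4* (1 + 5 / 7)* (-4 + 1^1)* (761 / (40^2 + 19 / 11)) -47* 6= -11995110 / 41111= -291.77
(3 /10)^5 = 243 /100000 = 0.00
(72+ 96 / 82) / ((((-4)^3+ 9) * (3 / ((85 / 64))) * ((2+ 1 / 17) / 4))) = -7225 / 6314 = -1.14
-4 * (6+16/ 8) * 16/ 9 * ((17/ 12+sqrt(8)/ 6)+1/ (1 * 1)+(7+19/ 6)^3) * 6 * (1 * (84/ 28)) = -29120384/ 27-1024 * sqrt(2)/ 3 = -1079015.46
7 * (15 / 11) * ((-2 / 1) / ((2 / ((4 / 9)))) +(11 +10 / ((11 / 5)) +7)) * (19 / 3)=1455020 / 1089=1336.11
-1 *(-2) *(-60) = -120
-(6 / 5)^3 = -1.73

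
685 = 685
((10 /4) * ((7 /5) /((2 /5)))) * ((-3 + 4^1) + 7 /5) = 21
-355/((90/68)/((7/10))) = -8449/45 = -187.76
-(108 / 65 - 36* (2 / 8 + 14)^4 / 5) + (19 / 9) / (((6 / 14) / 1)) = 6669354763 / 22464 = 296890.79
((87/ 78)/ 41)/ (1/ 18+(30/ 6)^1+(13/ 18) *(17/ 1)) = 87/ 55432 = 0.00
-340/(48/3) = -85/4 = -21.25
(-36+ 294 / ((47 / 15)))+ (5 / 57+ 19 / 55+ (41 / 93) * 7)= 280223441 / 4567695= 61.35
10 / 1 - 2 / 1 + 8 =16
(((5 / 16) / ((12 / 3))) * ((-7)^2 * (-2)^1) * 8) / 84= -35 / 48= -0.73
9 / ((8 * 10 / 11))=99 / 80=1.24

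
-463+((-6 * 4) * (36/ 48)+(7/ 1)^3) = -138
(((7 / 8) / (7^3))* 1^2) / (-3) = -0.00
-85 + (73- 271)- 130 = -413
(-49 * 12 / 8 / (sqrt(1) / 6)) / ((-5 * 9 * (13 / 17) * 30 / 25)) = 833 / 78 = 10.68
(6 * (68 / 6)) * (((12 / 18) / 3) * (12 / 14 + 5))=5576 / 63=88.51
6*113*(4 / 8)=339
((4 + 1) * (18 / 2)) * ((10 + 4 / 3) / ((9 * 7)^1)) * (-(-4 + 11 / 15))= 238 / 9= 26.44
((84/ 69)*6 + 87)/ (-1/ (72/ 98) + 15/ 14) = -325.54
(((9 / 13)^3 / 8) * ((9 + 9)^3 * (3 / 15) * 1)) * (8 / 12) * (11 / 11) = 354294 / 10985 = 32.25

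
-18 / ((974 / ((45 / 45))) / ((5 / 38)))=-45 / 18506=-0.00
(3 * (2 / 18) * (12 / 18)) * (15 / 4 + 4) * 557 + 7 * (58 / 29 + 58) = 24827 / 18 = 1379.28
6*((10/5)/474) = 0.03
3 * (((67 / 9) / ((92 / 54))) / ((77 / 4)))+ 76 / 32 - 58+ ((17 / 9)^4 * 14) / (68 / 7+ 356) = -809934653861 / 14872999680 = -54.46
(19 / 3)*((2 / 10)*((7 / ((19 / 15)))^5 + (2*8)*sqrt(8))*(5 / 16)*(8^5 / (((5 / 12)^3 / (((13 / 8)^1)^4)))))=5001145344*sqrt(2) / 125 + 839851262359200 / 130321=6501062914.62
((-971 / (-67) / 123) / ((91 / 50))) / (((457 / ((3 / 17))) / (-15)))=-0.00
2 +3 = 5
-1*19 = -19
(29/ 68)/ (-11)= -29/ 748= -0.04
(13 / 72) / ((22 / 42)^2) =637 / 968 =0.66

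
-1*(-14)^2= -196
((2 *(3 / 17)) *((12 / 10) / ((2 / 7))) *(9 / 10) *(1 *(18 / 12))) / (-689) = -1701 / 585650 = -0.00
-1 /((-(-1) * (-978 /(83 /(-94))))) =-83 /91932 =-0.00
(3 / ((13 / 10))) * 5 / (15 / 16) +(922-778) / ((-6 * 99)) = 5176 / 429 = 12.07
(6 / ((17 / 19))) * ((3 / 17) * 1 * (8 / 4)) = 684 / 289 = 2.37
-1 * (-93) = 93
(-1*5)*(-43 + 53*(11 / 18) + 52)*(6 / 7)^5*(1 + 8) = -14482800 / 16807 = -861.71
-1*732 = -732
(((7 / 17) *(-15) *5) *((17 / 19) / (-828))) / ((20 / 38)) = 35 / 552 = 0.06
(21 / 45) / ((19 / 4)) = 0.10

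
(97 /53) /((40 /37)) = 3589 /2120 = 1.69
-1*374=-374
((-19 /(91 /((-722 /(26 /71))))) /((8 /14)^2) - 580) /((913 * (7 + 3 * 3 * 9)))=1840603 /217250176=0.01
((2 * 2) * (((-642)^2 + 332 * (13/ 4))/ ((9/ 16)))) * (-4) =-105790208/ 9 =-11754467.56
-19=-19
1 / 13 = 0.08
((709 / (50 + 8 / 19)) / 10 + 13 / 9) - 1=159559 / 86220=1.85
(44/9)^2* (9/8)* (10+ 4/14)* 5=9680/7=1382.86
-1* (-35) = 35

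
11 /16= 0.69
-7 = -7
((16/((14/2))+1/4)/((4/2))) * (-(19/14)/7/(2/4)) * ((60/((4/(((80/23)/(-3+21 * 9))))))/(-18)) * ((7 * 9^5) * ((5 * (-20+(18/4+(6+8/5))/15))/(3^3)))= -1572927255/139748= -11255.45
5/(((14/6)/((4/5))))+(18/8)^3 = 5871/448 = 13.10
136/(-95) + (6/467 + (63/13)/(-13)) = -13432193/7497685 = -1.79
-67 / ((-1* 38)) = 67 / 38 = 1.76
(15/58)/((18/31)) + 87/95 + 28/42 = 22347/11020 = 2.03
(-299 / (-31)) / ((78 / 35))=805 / 186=4.33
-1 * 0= 0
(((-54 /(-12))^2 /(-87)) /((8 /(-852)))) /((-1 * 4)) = -5751 /928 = -6.20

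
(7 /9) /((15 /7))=49 /135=0.36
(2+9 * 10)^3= 778688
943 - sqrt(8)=943 - 2 * sqrt(2)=940.17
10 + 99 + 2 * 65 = 239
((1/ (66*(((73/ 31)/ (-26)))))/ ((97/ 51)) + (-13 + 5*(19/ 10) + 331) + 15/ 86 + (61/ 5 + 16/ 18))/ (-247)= -51346277222/ 37227613995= -1.38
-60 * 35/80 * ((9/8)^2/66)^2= -76545/7929856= -0.01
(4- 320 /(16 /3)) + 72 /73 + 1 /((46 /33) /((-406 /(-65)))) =-5514893 /109135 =-50.53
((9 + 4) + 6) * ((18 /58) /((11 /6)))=1026 /319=3.22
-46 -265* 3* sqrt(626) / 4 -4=-795* sqrt(626) / 4 -50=-5022.72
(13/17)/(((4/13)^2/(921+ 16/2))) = 7503.72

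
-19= -19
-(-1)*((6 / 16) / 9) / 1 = 1 / 24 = 0.04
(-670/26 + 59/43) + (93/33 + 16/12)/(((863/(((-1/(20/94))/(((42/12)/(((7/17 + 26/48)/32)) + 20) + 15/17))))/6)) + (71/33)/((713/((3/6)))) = -194894076539598353/7988572207657470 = -24.40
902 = 902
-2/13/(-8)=1/52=0.02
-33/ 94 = -0.35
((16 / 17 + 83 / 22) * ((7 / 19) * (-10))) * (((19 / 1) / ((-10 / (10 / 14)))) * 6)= 26445 / 187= 141.42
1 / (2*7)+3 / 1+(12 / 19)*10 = 2497 / 266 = 9.39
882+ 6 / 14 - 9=6114 / 7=873.43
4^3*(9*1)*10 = 5760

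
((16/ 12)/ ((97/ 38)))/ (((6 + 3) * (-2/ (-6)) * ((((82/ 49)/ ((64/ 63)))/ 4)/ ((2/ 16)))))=17024/ 322137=0.05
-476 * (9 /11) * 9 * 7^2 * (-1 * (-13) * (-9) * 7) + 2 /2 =1547290847 /11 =140662804.27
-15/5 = -3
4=4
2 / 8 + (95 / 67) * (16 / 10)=675 / 268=2.52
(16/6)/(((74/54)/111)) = 216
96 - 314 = -218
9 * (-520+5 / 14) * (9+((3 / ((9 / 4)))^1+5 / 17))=-5914575 / 119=-49702.31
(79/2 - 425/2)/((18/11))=-1903/18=-105.72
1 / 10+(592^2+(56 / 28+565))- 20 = 3510111 / 10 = 351011.10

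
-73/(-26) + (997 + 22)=26567/26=1021.81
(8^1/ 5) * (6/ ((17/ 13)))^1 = 624/ 85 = 7.34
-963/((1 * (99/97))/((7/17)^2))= -508571/3179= -159.98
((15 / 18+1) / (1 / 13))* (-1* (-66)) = 1573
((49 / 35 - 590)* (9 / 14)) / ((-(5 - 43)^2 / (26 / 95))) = 344331 / 4801300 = 0.07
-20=-20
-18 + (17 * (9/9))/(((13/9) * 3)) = -183/13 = -14.08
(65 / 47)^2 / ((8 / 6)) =12675 / 8836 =1.43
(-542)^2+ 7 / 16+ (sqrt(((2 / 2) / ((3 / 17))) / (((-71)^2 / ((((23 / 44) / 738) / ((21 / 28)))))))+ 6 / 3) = sqrt(352682) / 576378+ 4700263 / 16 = 293766.44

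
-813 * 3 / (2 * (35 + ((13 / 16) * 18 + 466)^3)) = -69376 / 6316066005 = -0.00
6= 6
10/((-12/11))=-55/6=-9.17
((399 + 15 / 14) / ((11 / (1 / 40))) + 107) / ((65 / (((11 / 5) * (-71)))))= -47195191 / 182000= -259.31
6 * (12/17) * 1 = 72/17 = 4.24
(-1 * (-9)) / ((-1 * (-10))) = 9 / 10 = 0.90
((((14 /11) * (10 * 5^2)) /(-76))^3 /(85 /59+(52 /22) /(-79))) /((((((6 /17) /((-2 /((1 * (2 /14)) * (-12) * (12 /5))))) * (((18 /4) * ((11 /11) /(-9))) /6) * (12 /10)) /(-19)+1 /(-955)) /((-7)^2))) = -12420001243603515625 /13518556757123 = -918737.22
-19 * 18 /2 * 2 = -342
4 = 4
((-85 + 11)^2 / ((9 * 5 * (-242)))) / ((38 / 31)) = -42439 / 103455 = -0.41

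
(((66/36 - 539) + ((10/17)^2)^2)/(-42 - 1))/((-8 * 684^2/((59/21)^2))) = -936835205023/35567731867578624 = -0.00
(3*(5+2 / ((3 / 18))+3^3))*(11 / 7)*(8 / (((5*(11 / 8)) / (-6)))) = -50688 / 35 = -1448.23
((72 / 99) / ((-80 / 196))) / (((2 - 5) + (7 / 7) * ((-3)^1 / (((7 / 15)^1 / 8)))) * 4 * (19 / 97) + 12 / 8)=133084 / 3073125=0.04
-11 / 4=-2.75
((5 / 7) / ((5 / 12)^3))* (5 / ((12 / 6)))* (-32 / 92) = -8.59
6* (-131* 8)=-6288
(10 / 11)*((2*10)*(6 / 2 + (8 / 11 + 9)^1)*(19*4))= 2128000 / 121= 17586.78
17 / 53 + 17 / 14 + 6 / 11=16981 / 8162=2.08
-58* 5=-290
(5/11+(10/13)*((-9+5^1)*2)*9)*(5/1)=-39275/143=-274.65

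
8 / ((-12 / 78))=-52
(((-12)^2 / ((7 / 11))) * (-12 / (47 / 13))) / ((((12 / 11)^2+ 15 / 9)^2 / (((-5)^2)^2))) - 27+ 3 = -20358895473624 / 353796401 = -57544.10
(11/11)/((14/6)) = 3/7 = 0.43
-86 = -86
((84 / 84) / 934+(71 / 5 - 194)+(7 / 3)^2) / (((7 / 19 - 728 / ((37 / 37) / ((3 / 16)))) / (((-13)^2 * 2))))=47061180218 / 108710595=432.90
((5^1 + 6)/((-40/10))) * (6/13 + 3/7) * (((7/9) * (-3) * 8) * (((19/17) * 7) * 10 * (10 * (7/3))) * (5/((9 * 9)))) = 10241000/1989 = 5148.82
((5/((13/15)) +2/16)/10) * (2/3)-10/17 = -5179/26520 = -0.20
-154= -154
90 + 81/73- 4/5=32963/365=90.31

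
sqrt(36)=6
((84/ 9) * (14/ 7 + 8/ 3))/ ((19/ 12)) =1568/ 57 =27.51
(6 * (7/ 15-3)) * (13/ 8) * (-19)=4693/ 10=469.30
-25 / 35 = -5 / 7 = -0.71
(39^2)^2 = 2313441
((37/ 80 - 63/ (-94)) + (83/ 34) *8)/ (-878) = -1320723/ 56121760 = -0.02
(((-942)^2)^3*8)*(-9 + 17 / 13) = -558978885894467635200 / 13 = -42998375838035971938.46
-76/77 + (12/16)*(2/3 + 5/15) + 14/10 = 1.16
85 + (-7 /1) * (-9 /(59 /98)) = 11189 /59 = 189.64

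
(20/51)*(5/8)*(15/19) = 0.19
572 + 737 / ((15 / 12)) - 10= 5758 / 5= 1151.60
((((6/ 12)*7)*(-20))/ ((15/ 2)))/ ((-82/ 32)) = 448/ 123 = 3.64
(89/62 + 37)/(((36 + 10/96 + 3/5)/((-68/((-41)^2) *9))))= -175007520/459045799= -0.38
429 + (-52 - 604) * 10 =-6131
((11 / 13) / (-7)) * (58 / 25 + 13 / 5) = -1353 / 2275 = -0.59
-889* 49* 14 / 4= -304927 / 2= -152463.50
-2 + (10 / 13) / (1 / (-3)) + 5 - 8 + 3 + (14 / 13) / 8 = -217 / 52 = -4.17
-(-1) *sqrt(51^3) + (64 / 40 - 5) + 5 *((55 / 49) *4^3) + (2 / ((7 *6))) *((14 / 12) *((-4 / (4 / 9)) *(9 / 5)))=173893 / 490 + 51 *sqrt(51)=719.10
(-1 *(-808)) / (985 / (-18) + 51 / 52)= -378144 / 25151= -15.03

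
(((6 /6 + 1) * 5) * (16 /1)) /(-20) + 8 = 0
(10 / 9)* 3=10 / 3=3.33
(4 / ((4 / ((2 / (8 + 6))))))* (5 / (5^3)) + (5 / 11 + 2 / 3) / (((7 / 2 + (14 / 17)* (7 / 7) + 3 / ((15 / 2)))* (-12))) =-391381 / 27823950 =-0.01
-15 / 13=-1.15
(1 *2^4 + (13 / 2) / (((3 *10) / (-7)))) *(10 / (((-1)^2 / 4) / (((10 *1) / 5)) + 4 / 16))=3476 / 9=386.22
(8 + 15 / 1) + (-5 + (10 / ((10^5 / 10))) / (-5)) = 89999 / 5000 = 18.00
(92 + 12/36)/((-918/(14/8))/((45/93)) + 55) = -9695/108057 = -0.09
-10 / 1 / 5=-2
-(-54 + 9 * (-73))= 711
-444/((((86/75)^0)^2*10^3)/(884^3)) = -38339794272/125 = -306718354.18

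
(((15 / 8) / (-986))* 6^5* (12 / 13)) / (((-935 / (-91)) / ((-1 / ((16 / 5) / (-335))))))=-25642575 / 184382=-139.07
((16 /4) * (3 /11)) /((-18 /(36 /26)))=-12 /143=-0.08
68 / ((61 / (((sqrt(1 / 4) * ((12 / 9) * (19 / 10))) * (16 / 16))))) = 1.41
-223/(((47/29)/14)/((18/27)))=-1284.23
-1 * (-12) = 12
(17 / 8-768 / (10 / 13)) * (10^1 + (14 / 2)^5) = -670174267 / 40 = -16754356.68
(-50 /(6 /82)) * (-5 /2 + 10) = -5125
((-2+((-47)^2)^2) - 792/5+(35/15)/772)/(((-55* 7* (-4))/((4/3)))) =56504848583/13374900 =4224.69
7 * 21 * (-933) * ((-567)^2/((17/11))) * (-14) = 6790250827206/17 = 399426519247.41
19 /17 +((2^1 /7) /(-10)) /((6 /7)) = 553 /510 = 1.08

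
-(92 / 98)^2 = -2116 / 2401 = -0.88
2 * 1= 2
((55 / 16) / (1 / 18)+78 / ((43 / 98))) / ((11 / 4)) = 82437 / 946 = 87.14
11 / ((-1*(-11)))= 1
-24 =-24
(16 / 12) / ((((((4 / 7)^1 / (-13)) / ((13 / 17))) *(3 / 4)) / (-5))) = 154.64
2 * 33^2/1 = 2178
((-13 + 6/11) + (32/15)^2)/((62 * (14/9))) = -631/7700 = -0.08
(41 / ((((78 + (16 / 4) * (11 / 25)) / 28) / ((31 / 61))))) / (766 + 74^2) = 222425 / 189809857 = 0.00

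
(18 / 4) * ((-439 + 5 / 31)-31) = -131085 / 62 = -2114.27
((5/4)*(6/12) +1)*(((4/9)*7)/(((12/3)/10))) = 455/36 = 12.64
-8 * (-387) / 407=7.61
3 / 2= 1.50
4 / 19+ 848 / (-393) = -14540 / 7467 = -1.95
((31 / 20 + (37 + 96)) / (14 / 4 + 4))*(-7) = -6279 / 50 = -125.58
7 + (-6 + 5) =6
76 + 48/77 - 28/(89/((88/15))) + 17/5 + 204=5801291/20559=282.18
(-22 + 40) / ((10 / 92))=828 / 5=165.60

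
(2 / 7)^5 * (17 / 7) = 544 / 117649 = 0.00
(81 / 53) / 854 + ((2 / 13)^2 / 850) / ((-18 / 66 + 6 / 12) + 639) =11688294929 / 6531144788350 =0.00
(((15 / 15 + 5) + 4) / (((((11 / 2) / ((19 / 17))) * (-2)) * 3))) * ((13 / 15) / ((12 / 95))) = -23465 / 10098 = -2.32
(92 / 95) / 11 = 92 / 1045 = 0.09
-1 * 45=-45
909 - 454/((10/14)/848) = -2690399/5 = -538079.80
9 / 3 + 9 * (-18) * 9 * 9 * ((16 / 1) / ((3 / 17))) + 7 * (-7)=-1189774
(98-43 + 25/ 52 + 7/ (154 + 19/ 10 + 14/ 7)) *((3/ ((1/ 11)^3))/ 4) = 55427.93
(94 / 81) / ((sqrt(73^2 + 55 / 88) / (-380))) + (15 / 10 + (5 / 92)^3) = 1168157 / 778688 - 71440 * sqrt(85274) / 3453597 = -4.54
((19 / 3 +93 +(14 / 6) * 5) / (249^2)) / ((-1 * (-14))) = 37 / 289338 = 0.00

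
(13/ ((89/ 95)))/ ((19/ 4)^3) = 4160/ 32129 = 0.13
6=6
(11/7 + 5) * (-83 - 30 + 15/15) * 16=-11776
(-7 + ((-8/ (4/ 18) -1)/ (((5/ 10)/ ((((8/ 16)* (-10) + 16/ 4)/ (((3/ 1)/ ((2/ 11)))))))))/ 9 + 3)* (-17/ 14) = 8840/ 2079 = 4.25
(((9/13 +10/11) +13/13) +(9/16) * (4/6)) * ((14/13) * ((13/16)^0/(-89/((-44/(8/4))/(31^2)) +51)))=23835/29288038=0.00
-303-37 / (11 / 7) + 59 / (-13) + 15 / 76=-3596075 / 10868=-330.89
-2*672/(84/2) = -32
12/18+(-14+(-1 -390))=-1213/3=-404.33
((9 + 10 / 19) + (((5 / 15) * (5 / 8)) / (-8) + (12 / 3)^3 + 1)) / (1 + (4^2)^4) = 271777 / 239078976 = 0.00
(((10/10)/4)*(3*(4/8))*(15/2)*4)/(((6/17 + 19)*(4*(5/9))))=1377/5264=0.26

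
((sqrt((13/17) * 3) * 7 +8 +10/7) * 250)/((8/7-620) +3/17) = -12250 * sqrt(663)/73623-8500/2231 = -8.09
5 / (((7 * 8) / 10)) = 25 / 28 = 0.89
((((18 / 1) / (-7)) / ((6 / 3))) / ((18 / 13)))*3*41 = -1599 / 14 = -114.21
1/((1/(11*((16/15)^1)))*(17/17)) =176/15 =11.73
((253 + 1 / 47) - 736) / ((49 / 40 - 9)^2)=-36320000 / 4545887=-7.99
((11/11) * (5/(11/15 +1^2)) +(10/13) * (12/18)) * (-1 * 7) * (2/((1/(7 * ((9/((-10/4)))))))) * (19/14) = 21147/13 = 1626.69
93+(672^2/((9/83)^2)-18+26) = 345663373/9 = 38407041.44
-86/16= -43/8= -5.38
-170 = -170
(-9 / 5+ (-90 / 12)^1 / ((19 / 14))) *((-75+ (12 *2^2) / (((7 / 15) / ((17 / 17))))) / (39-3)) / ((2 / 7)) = -377 / 19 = -19.84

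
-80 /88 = -10 /11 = -0.91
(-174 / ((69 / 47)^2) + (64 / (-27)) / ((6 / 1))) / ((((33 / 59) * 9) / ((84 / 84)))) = -205097098 / 12726153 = -16.12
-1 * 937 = -937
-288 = -288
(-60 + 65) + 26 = 31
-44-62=-106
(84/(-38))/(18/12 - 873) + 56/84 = 3166/4731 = 0.67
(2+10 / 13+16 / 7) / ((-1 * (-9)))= 460 / 819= 0.56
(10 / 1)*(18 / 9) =20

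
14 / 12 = 7 / 6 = 1.17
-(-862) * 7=6034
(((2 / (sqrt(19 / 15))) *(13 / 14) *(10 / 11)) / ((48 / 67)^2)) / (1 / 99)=291785 *sqrt(285) / 17024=289.35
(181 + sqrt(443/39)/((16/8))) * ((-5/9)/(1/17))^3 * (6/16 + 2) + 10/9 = -365506.24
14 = 14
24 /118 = 0.20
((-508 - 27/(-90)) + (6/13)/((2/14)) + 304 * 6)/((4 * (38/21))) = 3602319/19760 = 182.30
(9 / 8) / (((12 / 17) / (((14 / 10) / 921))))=119 / 49120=0.00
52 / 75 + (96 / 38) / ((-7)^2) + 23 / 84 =94841 / 93100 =1.02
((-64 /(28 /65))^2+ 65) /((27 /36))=1446380 /49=29517.96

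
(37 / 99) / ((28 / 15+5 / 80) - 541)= -2960 / 4269441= -0.00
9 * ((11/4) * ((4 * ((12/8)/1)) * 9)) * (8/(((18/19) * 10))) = 5643/5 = 1128.60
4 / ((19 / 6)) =24 / 19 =1.26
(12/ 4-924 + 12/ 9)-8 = -2783/ 3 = -927.67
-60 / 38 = -30 / 19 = -1.58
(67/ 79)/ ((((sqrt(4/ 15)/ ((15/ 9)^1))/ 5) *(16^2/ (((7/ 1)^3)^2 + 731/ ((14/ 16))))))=1389229925 *sqrt(15)/ 849408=6334.37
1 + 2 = 3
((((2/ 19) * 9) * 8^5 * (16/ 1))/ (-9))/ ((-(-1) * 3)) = -1048576/ 57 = -18396.07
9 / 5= 1.80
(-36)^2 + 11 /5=6491 /5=1298.20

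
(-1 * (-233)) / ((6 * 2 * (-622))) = -233 / 7464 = -0.03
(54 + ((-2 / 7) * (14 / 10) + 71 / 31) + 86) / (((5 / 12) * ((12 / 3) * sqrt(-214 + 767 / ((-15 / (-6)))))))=8.84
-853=-853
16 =16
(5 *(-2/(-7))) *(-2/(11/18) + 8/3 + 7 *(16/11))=3160/231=13.68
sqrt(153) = 3 * sqrt(17) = 12.37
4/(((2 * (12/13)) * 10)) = 13/60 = 0.22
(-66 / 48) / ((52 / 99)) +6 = 1407 / 416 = 3.38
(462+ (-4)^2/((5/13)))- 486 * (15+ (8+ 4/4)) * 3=-172442/5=-34488.40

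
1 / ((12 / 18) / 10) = 15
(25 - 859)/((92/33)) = -13761/46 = -299.15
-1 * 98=-98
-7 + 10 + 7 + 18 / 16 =89 / 8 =11.12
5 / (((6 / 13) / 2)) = 65 / 3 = 21.67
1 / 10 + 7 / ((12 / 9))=107 / 20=5.35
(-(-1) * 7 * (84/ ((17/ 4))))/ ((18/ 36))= 276.71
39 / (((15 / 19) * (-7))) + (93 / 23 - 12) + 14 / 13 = -145848 / 10465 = -13.94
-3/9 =-1/3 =-0.33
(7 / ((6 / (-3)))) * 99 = -693 / 2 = -346.50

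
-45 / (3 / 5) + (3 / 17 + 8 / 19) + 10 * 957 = 3067078 / 323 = 9495.60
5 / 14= 0.36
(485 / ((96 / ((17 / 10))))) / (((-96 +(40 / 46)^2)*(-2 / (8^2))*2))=872321 / 604608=1.44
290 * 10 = 2900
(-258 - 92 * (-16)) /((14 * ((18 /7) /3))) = 607 /6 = 101.17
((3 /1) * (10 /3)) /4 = 5 /2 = 2.50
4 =4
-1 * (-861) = 861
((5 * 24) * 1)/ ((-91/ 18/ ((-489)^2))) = -516501360/ 91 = -5675839.12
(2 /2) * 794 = 794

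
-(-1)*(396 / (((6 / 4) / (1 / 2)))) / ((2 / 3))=198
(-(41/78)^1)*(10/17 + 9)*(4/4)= -6683/1326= -5.04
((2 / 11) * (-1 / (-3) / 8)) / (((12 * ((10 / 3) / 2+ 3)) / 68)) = 0.01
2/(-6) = -1/3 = -0.33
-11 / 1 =-11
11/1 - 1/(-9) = 100/9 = 11.11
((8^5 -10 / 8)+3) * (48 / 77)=1572948 / 77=20427.90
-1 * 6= -6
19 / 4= 4.75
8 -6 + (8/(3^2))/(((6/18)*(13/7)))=134/39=3.44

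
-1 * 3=-3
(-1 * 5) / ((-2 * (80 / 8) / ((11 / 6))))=11 / 24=0.46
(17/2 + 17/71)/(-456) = -0.02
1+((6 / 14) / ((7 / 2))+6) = 349 / 49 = 7.12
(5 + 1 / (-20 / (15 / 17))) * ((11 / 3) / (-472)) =-3707 / 96288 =-0.04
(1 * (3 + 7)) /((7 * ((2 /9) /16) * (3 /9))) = 2160 /7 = 308.57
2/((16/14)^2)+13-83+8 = -1935/32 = -60.47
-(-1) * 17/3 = 17/3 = 5.67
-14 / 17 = -0.82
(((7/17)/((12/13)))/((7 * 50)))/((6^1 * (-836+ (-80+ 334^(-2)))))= -362557/1563435013500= -0.00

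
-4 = -4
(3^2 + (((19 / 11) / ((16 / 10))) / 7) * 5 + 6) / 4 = 9715 / 2464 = 3.94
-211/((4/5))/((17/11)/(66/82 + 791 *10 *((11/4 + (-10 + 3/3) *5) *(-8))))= -1272103114865/2788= -456278018.24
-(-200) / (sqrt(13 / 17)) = 200 * sqrt(221) / 13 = 228.71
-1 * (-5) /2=5 /2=2.50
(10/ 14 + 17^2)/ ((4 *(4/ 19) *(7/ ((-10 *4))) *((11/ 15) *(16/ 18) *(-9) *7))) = 722475/ 15092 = 47.87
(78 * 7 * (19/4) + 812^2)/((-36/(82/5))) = -301549.31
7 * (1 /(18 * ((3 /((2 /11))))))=7 /297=0.02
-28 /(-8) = 7 /2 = 3.50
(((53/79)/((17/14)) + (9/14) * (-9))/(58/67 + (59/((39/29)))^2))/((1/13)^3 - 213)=4405924993041/345312963922486000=0.00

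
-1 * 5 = -5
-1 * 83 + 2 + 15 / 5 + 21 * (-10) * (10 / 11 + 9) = -2158.91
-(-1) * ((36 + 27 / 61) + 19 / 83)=36.67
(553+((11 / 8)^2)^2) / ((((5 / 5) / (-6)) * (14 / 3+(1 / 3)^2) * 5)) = -61552683 / 440320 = -139.79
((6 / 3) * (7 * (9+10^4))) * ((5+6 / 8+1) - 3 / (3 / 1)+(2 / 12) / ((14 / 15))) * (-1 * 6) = -4984482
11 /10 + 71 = 721 /10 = 72.10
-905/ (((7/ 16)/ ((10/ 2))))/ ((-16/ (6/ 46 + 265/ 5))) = 5529550/ 161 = 34345.03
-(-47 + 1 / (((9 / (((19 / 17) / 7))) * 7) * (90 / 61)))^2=-1005597097744801 / 455260572900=-2208.84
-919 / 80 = -11.49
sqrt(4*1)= 2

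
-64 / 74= -32 / 37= -0.86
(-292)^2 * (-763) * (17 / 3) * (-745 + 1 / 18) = 7414904421848 / 27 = 274626089698.07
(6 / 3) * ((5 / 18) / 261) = 5 / 2349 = 0.00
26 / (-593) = -26 / 593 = -0.04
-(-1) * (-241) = -241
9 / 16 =0.56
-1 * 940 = -940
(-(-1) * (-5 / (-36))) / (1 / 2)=5 / 18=0.28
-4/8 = -1/2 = -0.50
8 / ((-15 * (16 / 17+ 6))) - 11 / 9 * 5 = -16429 / 2655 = -6.19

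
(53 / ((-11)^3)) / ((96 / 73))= -3869 / 127776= -0.03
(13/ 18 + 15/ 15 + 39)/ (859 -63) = 733/ 14328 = 0.05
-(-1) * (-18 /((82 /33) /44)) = -13068 /41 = -318.73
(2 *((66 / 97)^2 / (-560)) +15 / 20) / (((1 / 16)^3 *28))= 252356352 / 2305205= 109.47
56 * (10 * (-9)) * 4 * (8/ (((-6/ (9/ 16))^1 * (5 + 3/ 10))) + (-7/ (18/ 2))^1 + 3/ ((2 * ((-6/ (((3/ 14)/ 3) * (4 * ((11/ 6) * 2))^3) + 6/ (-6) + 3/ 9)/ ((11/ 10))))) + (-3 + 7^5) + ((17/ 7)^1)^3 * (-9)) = -38661594262162016/ 115028921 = -336103250.61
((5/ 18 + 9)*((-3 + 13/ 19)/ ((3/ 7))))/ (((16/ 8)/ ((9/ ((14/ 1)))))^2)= -5511/ 1064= -5.18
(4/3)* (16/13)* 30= 640/13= 49.23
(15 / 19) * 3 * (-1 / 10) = -9 / 38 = -0.24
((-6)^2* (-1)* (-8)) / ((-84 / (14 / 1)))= -48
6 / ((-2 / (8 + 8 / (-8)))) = -21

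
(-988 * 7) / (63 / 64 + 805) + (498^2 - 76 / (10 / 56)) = 9121709988 / 36845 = 247569.82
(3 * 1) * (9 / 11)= 27 / 11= 2.45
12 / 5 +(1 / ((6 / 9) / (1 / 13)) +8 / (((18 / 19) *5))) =4919 / 1170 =4.20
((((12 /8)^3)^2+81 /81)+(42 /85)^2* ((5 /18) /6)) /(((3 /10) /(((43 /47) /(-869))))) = -147954013 /3399444576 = -0.04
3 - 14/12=11/6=1.83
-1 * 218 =-218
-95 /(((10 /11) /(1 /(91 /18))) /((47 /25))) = -88407 /2275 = -38.86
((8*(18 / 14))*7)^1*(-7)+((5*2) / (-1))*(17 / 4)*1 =-1093 / 2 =-546.50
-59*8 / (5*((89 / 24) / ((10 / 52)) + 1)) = -5664 / 1217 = -4.65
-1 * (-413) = 413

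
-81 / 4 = -20.25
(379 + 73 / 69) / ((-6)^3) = -3278 / 1863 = -1.76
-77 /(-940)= 77 /940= 0.08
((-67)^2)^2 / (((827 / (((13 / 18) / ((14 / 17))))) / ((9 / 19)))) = 4453397741 / 439964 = 10122.19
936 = 936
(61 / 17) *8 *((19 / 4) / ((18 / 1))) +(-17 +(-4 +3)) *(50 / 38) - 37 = -154388 / 2907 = -53.11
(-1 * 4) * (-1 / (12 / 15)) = 5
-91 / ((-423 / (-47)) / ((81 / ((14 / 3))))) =-351 / 2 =-175.50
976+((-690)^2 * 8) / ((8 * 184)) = 7127 / 2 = 3563.50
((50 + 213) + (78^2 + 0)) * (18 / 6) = 19041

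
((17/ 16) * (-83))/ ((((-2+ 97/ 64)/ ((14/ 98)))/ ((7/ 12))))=1411/ 93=15.17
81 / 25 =3.24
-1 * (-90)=90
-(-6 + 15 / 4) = 9 / 4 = 2.25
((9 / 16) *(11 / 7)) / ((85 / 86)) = 4257 / 4760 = 0.89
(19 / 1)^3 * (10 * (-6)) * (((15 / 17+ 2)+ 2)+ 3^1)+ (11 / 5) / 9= -2481586013 / 765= -3243903.28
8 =8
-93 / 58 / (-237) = 31 / 4582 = 0.01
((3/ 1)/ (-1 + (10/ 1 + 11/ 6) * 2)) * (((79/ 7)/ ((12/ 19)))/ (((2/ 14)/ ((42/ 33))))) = 31521/ 1496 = 21.07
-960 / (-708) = 80 / 59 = 1.36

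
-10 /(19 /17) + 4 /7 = -1114 /133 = -8.38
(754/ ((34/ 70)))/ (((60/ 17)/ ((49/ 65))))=9947/ 30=331.57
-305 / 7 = -43.57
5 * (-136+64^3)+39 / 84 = 36681133 / 28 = 1310040.46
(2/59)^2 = 4/3481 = 0.00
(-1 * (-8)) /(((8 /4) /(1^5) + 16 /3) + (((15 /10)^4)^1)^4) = 1572864 /130581955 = 0.01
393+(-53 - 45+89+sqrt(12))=387.46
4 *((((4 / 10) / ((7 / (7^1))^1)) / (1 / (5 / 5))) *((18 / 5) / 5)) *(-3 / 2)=-216 / 125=-1.73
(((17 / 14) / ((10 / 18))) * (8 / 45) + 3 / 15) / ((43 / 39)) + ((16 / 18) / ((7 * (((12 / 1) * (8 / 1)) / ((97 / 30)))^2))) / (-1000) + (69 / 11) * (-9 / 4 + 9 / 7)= -170385570274457 / 30895603200000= -5.51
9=9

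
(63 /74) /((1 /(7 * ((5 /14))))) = 315 /148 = 2.13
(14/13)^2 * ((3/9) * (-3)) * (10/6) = -980/507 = -1.93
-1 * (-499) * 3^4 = 40419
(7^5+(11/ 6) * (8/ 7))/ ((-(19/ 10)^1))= -3529910/ 399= -8846.89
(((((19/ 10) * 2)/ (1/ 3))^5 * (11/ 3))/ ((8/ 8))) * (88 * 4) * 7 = 5436087170976/ 3125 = 1739547894.71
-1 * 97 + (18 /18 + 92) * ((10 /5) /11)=-881 /11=-80.09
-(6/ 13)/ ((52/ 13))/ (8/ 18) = -27/ 104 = -0.26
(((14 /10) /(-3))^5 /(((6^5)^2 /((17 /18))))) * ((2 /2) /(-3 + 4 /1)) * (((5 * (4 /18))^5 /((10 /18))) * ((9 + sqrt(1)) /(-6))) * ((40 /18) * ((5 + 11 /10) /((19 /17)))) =296290603 /13909089812616288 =0.00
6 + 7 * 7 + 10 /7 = 395 /7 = 56.43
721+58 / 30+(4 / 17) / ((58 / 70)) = 5348192 / 7395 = 723.22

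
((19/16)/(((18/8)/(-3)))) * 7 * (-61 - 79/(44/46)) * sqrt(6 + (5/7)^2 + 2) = 20007 * sqrt(417)/88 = 4642.66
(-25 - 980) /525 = -67 /35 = -1.91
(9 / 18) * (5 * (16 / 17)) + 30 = 550 / 17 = 32.35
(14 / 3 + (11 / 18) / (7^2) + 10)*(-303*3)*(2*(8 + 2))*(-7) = 1868067.14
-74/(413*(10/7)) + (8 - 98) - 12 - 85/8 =-266091/2360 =-112.75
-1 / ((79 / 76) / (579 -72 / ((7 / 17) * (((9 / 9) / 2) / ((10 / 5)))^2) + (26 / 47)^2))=2134.16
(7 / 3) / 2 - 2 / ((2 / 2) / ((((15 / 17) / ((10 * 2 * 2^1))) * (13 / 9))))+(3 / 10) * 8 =1191 / 340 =3.50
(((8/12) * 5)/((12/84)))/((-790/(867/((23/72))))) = -145656/1817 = -80.16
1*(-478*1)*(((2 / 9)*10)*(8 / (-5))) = 15296 / 9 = 1699.56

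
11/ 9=1.22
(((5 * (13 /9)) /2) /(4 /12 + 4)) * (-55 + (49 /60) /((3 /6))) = -1601 /36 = -44.47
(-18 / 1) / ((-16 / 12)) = 27 / 2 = 13.50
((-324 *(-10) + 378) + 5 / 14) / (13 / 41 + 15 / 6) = 2076937 / 1617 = 1284.44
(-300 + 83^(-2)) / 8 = -2066699 / 55112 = -37.50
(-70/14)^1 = -5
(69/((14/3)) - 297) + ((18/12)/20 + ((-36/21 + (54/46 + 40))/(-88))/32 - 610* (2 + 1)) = -4787998069/2266880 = -2112.15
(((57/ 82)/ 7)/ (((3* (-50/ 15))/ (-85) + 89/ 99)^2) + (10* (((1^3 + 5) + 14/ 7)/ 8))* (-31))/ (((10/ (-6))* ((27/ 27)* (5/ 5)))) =1562284904601/ 8401985270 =185.94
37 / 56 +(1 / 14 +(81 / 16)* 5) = 2917 / 112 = 26.04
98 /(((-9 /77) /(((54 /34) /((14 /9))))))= -14553 /17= -856.06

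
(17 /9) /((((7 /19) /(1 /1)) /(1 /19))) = 17 /63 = 0.27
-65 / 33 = -1.97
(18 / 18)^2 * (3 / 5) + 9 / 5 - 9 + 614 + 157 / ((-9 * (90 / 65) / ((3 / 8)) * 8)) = 10485667 / 17280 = 606.81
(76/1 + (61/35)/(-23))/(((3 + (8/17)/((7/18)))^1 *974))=346341/18705670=0.02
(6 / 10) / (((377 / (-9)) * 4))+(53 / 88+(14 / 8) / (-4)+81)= 81.16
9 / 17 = 0.53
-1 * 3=-3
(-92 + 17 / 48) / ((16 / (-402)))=294733 / 128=2302.60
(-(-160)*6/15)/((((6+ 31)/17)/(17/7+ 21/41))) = 918272/10619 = 86.47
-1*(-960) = 960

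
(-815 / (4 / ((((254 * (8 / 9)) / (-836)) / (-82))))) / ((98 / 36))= -103505 / 419881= -0.25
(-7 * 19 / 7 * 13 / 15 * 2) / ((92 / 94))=-11609 / 345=-33.65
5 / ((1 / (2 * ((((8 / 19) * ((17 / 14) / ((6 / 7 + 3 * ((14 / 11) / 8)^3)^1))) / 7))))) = 57925120 / 68934831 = 0.84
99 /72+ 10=91 /8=11.38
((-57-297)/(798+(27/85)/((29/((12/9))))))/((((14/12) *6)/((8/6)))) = -581740/6884871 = -0.08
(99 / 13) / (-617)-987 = -7916826 / 8021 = -987.01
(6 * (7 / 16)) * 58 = 609 / 4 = 152.25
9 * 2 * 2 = 36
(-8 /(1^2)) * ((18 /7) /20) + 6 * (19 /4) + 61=6193 /70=88.47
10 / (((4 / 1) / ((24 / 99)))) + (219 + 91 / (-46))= 330359 / 1518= 217.63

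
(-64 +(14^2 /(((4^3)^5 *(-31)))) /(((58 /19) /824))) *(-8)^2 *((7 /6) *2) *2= -9009409954993 /471334912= -19114.67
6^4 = 1296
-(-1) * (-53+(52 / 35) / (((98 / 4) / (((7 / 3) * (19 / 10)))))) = -193787 / 3675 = -52.73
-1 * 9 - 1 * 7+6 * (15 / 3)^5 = 18734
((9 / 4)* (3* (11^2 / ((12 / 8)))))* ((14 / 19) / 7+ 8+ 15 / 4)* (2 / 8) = 981189 / 608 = 1613.80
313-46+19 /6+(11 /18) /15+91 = 361.21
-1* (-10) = 10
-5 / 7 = -0.71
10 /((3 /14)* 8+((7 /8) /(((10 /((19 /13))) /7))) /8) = 582400 /106357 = 5.48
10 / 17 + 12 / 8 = 2.09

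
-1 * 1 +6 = 5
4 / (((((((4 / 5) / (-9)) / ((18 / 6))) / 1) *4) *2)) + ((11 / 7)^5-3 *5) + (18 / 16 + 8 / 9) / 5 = -21.89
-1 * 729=-729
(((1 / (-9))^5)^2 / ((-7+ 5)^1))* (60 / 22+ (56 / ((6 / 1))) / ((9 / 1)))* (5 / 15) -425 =-1320358083049234 / 3106724901291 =-425.00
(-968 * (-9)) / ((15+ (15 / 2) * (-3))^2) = 3872 / 25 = 154.88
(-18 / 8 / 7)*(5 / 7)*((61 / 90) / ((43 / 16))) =-122 / 2107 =-0.06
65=65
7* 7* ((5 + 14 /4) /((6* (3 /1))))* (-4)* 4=-3332 /9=-370.22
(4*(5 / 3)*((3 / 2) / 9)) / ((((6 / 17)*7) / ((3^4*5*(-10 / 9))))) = -4250 / 21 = -202.38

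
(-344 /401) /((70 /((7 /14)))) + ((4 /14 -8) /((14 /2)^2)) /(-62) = -76499 /21319165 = -0.00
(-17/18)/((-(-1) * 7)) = -17/126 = -0.13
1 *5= 5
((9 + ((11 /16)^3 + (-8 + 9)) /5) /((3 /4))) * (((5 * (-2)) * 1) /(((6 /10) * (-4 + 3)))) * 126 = 6641145 /256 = 25941.97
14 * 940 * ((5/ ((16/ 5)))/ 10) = 8225/ 4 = 2056.25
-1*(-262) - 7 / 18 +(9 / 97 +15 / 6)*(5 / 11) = 2523569 / 9603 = 262.79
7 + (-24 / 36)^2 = 67 / 9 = 7.44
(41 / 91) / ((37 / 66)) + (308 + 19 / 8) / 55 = 9550901 / 1481480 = 6.45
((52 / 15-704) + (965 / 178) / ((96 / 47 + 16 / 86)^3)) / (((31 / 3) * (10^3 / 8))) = -170777818028388161 / 315106135150720000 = -0.54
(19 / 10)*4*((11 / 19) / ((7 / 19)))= 418 / 35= 11.94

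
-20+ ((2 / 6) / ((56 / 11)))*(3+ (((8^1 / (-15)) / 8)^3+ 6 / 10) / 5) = -19.80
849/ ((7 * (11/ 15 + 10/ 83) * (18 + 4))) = 1057005/ 163702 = 6.46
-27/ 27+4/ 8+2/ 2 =1/ 2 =0.50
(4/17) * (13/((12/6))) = 26/17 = 1.53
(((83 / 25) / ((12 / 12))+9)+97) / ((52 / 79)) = 215907 / 1300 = 166.08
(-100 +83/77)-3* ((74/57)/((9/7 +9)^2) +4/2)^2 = -62227894246181/560259431424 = -111.07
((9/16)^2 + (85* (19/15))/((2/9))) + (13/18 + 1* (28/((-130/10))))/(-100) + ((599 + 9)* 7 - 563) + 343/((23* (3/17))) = 14681537887/3444480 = 4262.34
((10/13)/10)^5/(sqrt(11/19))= sqrt(209)/4084223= 0.00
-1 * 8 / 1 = -8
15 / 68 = 0.22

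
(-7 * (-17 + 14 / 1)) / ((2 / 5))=105 / 2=52.50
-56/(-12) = 14/3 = 4.67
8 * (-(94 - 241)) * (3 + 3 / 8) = 3969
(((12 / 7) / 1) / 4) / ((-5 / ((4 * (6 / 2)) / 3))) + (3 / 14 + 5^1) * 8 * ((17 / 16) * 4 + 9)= 19333 / 35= 552.37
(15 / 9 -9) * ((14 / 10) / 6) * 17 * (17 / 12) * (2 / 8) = -22253 / 2160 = -10.30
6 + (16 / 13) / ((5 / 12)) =582 / 65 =8.95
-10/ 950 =-1/ 95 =-0.01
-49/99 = -0.49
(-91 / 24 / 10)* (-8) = 91 / 30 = 3.03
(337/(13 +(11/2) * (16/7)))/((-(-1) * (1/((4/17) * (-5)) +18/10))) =47180/3401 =13.87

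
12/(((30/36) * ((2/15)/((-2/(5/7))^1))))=-1512/5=-302.40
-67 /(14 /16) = -76.57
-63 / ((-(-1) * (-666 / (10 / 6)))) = 35 / 222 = 0.16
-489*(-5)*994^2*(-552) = -1333492907040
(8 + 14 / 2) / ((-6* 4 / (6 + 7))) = -65 / 8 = -8.12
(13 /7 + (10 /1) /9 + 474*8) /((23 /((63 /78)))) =18391 /138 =133.27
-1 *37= -37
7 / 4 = 1.75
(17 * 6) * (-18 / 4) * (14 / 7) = -918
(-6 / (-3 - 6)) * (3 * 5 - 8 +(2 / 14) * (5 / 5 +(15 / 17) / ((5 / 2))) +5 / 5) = 650 / 119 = 5.46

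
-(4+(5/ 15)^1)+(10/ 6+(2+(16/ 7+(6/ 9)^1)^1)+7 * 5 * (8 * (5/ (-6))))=-4852/ 21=-231.05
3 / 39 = 1 / 13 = 0.08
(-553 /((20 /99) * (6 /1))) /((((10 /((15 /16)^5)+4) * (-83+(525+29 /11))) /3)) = -18292341375 /105827623456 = -0.17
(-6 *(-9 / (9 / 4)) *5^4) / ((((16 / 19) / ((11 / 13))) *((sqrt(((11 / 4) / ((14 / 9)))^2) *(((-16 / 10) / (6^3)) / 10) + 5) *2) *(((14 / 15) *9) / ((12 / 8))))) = 146953125 / 545857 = 269.22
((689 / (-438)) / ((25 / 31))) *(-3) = 21359 / 3650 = 5.85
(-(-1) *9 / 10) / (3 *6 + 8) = 9 / 260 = 0.03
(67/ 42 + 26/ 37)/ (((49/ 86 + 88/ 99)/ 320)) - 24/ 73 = 10753976376/ 21346003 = 503.79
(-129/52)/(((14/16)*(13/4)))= -1032/1183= -0.87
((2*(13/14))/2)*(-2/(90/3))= -13/210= -0.06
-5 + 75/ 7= 40/ 7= 5.71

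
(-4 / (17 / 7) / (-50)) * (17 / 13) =14 / 325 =0.04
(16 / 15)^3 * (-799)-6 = -3292954 / 3375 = -975.69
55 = 55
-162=-162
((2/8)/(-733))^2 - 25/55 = -42983109/94562864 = -0.45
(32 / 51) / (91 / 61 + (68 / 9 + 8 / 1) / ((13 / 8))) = 76128 / 1342439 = 0.06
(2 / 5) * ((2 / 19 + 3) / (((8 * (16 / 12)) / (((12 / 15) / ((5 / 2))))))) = 177 / 4750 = 0.04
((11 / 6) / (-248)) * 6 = -11 / 248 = -0.04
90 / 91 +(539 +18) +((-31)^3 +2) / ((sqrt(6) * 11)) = 50777 / 91 - 29789 * sqrt(6) / 66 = -547.58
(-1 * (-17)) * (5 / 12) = 85 / 12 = 7.08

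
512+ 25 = 537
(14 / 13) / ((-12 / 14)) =-49 / 39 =-1.26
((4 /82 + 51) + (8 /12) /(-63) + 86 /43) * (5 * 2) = 4109930 /7749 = 530.38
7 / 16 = 0.44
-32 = -32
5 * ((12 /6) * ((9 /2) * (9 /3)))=135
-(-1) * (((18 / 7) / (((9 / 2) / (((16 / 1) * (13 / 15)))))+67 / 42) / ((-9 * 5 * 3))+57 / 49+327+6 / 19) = 1238280833 / 3770550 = 328.41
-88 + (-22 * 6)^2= 17336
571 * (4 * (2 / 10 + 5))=59384 / 5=11876.80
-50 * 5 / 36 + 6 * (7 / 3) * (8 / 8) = 127 / 18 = 7.06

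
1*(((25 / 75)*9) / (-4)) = -3 / 4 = -0.75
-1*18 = -18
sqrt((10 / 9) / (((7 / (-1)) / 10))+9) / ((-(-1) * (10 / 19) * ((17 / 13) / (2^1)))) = 247 * sqrt(3269) / 1785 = 7.91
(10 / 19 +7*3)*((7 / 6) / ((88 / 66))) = 2863 / 152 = 18.84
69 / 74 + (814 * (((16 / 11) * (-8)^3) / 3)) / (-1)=44859599 / 222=202070.27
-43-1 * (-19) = -24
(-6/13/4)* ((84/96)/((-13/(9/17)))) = 189/45968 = 0.00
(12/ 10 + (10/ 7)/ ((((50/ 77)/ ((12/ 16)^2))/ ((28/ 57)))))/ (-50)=-687/ 19000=-0.04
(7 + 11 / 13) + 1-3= 76 / 13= 5.85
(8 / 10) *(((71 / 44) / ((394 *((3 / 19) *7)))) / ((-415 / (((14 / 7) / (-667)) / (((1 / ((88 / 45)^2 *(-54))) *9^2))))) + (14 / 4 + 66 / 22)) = 5.20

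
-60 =-60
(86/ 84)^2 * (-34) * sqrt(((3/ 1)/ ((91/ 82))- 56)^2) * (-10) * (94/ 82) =35825761750/ 1645371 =21773.67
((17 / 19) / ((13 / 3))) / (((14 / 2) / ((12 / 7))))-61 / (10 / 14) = -5164921 / 60515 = -85.35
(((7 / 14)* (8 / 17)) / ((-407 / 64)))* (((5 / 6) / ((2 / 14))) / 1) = -4480 / 20757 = -0.22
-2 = -2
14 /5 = 2.80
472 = 472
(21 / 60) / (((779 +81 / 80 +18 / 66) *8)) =11 / 196186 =0.00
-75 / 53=-1.42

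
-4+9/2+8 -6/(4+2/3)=101/14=7.21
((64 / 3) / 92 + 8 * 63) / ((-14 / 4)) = -69584 / 483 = -144.07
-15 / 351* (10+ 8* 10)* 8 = -400 / 13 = -30.77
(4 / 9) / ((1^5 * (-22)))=-2 / 99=-0.02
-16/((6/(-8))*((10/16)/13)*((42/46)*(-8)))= -19136/315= -60.75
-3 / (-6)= 1 / 2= 0.50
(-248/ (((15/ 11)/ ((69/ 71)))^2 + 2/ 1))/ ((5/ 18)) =-31748464/ 141135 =-224.95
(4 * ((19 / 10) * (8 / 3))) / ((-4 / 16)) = -1216 / 15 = -81.07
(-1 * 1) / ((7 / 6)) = -6 / 7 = -0.86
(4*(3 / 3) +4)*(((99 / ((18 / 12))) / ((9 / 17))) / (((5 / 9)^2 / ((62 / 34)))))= 147312 / 25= 5892.48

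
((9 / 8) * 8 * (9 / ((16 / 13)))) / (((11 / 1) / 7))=7371 / 176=41.88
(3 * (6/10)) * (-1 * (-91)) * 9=7371/5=1474.20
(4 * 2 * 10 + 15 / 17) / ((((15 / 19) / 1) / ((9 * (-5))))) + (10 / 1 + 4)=-4596.29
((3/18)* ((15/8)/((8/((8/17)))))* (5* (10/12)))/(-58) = -125/94656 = -0.00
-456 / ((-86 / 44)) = 10032 / 43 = 233.30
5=5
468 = 468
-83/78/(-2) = 83/156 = 0.53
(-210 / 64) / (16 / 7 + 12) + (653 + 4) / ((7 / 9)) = 3783291 / 4480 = 844.48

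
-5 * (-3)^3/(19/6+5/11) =8910/239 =37.28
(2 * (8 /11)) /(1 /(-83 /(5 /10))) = -2656 /11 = -241.45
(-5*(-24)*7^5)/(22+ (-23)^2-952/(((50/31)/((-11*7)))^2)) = -1260525000/1355724647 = -0.93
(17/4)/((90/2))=17/180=0.09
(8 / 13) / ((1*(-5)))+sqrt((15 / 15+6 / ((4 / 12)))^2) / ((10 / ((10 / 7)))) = 1179 / 455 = 2.59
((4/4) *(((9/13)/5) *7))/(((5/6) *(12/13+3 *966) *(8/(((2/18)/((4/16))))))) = 7/314050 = 0.00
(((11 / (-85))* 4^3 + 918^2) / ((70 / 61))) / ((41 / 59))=128899689382 / 121975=1056771.38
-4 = -4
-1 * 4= -4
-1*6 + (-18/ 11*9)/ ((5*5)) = -1812/ 275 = -6.59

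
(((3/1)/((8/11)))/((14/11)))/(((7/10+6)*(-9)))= -605/11256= -0.05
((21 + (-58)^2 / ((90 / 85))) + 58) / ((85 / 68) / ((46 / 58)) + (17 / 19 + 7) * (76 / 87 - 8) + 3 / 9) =-1485529060 / 24796869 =-59.91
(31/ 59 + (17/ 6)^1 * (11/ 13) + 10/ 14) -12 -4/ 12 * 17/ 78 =-407612/ 48321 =-8.44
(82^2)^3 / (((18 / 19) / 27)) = 8664190135584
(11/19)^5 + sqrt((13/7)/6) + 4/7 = sqrt(546)/42 + 11031753/17332693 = 1.19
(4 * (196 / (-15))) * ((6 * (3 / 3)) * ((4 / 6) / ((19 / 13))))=-40768 / 285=-143.05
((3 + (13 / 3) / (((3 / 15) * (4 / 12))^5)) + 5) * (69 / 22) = 227053677 / 22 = 10320621.68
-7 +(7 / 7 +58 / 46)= -109 / 23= -4.74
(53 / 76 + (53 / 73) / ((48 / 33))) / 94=26553 / 2086048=0.01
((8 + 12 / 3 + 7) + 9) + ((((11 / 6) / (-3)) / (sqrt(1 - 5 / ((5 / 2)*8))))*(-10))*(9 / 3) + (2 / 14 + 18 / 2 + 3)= 110*sqrt(3) / 9 + 281 / 7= 61.31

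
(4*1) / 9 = 4 / 9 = 0.44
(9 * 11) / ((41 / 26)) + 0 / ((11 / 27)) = 2574 / 41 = 62.78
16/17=0.94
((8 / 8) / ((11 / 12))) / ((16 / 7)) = 21 / 44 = 0.48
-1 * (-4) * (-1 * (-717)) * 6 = 17208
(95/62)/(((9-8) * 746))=95/46252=0.00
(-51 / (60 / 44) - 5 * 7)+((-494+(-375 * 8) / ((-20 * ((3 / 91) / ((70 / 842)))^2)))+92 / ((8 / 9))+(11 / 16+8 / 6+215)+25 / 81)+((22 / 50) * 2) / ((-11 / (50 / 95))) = 15456212522693 / 21821911920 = 708.29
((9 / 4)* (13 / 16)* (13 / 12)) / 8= 507 / 2048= 0.25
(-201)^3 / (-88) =8120601 / 88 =92279.56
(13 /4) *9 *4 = 117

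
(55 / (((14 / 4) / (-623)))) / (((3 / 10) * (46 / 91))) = -4454450 / 69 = -64557.25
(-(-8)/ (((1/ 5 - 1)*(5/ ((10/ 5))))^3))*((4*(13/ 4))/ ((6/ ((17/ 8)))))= -221/ 48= -4.60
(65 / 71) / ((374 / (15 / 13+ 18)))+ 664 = 17633101 / 26554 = 664.05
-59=-59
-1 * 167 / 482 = -167 / 482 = -0.35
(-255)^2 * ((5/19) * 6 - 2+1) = 715275/19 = 37646.05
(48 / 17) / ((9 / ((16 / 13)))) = 256 / 663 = 0.39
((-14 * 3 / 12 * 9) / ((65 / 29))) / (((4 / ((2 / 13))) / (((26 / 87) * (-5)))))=21 / 26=0.81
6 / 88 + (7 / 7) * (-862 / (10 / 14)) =-265481 / 220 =-1206.73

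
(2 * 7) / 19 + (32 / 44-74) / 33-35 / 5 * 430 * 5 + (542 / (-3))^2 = 363933190 / 20691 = 17588.96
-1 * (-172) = 172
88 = 88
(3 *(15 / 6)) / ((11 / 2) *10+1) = 0.13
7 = 7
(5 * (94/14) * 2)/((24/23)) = 64.35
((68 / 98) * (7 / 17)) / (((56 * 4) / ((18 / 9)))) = 1 / 392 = 0.00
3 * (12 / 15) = 12 / 5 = 2.40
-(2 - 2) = 0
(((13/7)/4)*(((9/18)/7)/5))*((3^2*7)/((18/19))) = 247/560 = 0.44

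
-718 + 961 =243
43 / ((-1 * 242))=-43 / 242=-0.18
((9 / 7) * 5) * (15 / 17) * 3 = 2025 / 119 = 17.02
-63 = -63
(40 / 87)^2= 1600 / 7569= 0.21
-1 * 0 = 0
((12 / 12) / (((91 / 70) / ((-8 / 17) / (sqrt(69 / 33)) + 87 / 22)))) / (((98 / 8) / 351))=46980 / 539- 8640 * sqrt(253) / 19159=79.99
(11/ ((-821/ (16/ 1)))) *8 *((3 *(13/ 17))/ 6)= -9152/ 13957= -0.66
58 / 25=2.32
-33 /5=-6.60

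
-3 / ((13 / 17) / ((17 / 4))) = -867 / 52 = -16.67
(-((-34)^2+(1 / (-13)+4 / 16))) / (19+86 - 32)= -60121 / 3796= -15.84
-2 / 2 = -1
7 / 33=0.21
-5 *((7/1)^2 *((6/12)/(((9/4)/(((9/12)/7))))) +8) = -275/6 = -45.83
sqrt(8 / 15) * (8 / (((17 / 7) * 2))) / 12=14 * sqrt(30) / 765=0.10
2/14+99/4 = 697/28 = 24.89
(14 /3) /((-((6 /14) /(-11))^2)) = -83006 /27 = -3074.30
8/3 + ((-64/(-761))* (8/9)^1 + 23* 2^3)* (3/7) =81.56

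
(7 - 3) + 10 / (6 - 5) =14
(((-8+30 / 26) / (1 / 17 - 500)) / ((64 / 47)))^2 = 5056774321 / 50001416884224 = 0.00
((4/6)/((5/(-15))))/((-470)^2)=-1/110450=-0.00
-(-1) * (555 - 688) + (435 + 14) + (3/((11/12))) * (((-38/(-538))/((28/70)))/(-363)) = 113139754/358039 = 316.00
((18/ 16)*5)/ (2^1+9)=45/ 88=0.51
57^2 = 3249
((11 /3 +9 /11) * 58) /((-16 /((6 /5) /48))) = -1073 /2640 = -0.41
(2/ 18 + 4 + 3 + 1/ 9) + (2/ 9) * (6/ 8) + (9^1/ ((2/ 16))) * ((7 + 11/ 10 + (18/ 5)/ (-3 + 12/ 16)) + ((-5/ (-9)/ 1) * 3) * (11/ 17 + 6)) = 389549/ 306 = 1273.04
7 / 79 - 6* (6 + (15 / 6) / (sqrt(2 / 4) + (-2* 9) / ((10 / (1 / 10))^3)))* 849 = -301823152096921531 / 9874999993601 - 1591875000000000* sqrt(2) / 124999999919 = -48574.38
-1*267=-267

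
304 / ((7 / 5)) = 1520 / 7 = 217.14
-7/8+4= 25/8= 3.12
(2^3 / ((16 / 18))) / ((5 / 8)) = 72 / 5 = 14.40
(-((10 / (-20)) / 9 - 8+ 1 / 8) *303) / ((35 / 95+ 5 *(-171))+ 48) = -1095749 / 367824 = -2.98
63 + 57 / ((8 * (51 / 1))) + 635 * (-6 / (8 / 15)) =-962963 / 136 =-7080.61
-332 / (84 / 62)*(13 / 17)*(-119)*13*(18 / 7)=5218044 / 7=745434.86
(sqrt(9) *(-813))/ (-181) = 2439/ 181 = 13.48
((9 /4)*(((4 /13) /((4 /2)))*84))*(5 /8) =945 /52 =18.17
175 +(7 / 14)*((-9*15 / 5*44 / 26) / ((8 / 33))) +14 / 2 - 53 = 3615 / 104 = 34.76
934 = 934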